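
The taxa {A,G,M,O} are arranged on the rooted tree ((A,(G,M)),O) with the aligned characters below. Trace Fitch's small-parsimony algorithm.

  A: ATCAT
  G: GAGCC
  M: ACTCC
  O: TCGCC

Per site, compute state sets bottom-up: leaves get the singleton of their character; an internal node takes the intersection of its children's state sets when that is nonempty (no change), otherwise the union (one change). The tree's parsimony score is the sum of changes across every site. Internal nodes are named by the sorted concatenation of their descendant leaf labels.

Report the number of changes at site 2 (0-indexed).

2

site 0, node GM: G={G} ∪ M={A} → {A,G} (+1)
site 0, node AGM: A={A} ∩ GM={A,G} → {A} (+0)
site 0, node AGMO: AGM={A} ∪ O={T} → {A,T} (+1)
site 1, node GM: G={A} ∪ M={C} → {A,C} (+1)
site 1, node AGM: A={T} ∪ GM={A,C} → {A,C,T} (+1)
site 1, node AGMO: AGM={A,C,T} ∩ O={C} → {C} (+0)
site 2, node GM: G={G} ∪ M={T} → {G,T} (+1)
site 2, node AGM: A={C} ∪ GM={G,T} → {C,G,T} (+1)
site 2, node AGMO: AGM={C,G,T} ∩ O={G} → {G} (+0)
site 3, node GM: G={C} ∩ M={C} → {C} (+0)
site 3, node AGM: A={A} ∪ GM={C} → {A,C} (+1)
site 3, node AGMO: AGM={A,C} ∩ O={C} → {C} (+0)
site 4, node GM: G={C} ∩ M={C} → {C} (+0)
site 4, node AGM: A={T} ∪ GM={C} → {C,T} (+1)
site 4, node AGMO: AGM={C,T} ∩ O={C} → {C} (+0)
per-site changes: [2, 2, 2, 1, 1]; total = 8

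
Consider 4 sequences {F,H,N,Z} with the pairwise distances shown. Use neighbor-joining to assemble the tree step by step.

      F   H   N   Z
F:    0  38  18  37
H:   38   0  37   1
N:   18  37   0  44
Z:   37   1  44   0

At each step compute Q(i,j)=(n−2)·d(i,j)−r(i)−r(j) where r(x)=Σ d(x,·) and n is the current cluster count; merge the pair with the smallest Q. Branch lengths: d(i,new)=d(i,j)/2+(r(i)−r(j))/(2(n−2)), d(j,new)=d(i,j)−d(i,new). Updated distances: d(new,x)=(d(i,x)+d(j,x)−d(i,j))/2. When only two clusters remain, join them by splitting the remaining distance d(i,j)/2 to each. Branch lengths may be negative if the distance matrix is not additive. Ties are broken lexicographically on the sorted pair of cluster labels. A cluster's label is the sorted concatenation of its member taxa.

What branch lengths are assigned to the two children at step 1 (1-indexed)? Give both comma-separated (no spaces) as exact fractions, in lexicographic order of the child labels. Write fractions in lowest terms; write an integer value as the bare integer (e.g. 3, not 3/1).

1. join F+N (d=18, Q=-156) ⇒ FN; edges |F|=15/2, |N|=21/2
  updated: d(FN,H)=57/2, d(FN,Z)=63/2
2. join FN+H (d=57/2, Q=-61) ⇒ FHN; edges |FN|=59/2, |H|=-1
  updated: d(FHN,Z)=2
3. join FHN+Z (d=2) ⇒ FHNZ; edges |FHN|=1, |Z|=1
final tree: (((F:15/2,N:21/2):59/2,H:-1):1,Z:1)
total length: 97/2

15/2,21/2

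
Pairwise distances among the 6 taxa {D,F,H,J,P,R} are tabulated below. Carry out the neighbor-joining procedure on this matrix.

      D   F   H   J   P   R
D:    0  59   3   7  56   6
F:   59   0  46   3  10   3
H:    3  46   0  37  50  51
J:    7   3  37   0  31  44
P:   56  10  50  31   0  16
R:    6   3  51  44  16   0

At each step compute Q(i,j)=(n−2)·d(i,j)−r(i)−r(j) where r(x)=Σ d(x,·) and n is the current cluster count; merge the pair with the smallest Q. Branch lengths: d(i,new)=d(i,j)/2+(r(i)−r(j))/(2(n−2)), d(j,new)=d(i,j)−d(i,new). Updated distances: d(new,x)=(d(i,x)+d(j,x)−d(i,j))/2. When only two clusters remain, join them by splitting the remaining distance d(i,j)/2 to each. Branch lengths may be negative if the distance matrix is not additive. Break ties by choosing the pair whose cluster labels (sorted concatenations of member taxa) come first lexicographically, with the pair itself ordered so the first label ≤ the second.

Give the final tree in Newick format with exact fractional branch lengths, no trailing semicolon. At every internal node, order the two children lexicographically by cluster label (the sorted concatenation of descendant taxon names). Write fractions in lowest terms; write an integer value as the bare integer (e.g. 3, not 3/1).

iteration 1: select D,H (d=3, Q=-306); attach at lengths (-11/2, 17/2); label the merged cluster DH
  updated: d(DH,F)=51, d(DH,J)=41/2, d(DH,P)=103/2, d(DH,R)=27
iteration 2: select DH,J (d=41/2, Q=-187); attach at lengths (113/6, 5/3); label the merged cluster DHJ
  updated: d(DHJ,F)=67/4, d(DHJ,P)=31, d(DHJ,R)=101/4
iteration 3: select DHJ,F (d=67/4, Q=-277/4); attach at lengths (307/16, -39/16); label the merged cluster DFHJ
  updated: d(DFHJ,P)=97/8, d(DFHJ,R)=23/4
iteration 4: select DFHJ,P (d=97/8, Q=-271/8); attach at lengths (15/16, 179/16); label the merged cluster DFHJP
  updated: d(DFHJP,R)=77/16
iteration 5: select DFHJP,R (d=77/16); attach at lengths (77/32, 77/32); label the merged cluster DFHJPR
final tree: (((((D:-11/2,H:17/2):113/6,J:5/3):307/16,F:-39/16):15/16,P:179/16):77/32,R:77/32)
total length: 915/16

(((((D:-11/2,H:17/2):113/6,J:5/3):307/16,F:-39/16):15/16,P:179/16):77/32,R:77/32)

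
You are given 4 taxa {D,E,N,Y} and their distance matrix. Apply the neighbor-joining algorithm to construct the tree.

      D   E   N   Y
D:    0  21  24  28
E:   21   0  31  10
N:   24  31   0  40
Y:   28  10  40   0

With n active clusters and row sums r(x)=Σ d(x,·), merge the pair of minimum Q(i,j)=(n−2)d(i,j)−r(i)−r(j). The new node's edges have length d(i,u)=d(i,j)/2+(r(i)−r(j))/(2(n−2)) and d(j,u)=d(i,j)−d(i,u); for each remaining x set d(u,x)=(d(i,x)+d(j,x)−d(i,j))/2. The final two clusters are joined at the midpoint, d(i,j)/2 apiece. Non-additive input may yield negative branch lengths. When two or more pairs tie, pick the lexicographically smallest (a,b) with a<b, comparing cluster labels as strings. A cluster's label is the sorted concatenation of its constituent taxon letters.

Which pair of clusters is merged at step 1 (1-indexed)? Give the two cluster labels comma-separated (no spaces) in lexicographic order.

D,N

iteration 1: select D,N (d=24, Q=-120); attach at lengths (13/2, 35/2); label the merged cluster DN
  updated: d(DN,E)=14, d(DN,Y)=22
iteration 2: select DN,E (d=14, Q=-46); attach at lengths (13, 1); label the merged cluster DEN
  updated: d(DEN,Y)=9
iteration 3: select DEN,Y (d=9); attach at lengths (9/2, 9/2); label the merged cluster DENY
final tree: (((D:13/2,N:35/2):13,E:1):9/2,Y:9/2)
total length: 47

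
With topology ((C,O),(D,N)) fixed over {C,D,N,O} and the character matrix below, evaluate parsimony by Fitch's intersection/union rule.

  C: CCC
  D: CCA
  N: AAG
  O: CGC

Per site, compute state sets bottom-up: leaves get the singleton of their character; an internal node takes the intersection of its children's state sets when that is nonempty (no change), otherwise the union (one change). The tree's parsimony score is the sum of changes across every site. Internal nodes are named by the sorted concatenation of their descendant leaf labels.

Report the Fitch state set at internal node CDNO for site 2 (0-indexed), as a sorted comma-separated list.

[col 0] CO: children C:{C}, O:{C} ∩→ {C}; cost 0
[col 0] DN: children D:{C}, N:{A} ∪→ {A,C}; cost 1
[col 0] CDNO: children CO:{C}, DN:{A,C} ∩→ {C}; cost 0
[col 1] CO: children C:{C}, O:{G} ∪→ {C,G}; cost 1
[col 1] DN: children D:{C}, N:{A} ∪→ {A,C}; cost 1
[col 1] CDNO: children CO:{C,G}, DN:{A,C} ∩→ {C}; cost 0
[col 2] CO: children C:{C}, O:{C} ∩→ {C}; cost 0
[col 2] DN: children D:{A}, N:{G} ∪→ {A,G}; cost 1
[col 2] CDNO: children CO:{C}, DN:{A,G} ∪→ {A,C,G}; cost 1
per-site changes: [1, 2, 2]; total = 5

A,C,G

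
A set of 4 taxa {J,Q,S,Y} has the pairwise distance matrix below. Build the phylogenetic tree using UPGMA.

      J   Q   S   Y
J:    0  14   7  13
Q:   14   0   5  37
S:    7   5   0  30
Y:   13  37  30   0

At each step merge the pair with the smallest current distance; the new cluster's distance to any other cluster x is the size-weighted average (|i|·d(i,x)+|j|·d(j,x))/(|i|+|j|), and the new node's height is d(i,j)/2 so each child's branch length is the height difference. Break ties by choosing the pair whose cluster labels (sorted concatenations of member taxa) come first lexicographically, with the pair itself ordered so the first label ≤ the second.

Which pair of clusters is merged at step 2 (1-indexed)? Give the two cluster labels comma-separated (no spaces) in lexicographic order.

J,QS

1. join Q+S (d=5) ⇒ QS; edges |Q|=5/2, |S|=5/2
  updated: d(J,QS)=21/2, d(QS,Y)=67/2
2. join J+QS (d=21/2) ⇒ JQS; edges |J|=21/4, |QS|=11/4
  updated: d(JQS,Y)=80/3
3. join JQS+Y (d=80/3) ⇒ JQSY; edges |JQS|=97/12, |Y|=40/3
final tree: ((J:21/4,(Q:5/2,S:5/2):11/4):97/12,Y:40/3)
total length: 413/12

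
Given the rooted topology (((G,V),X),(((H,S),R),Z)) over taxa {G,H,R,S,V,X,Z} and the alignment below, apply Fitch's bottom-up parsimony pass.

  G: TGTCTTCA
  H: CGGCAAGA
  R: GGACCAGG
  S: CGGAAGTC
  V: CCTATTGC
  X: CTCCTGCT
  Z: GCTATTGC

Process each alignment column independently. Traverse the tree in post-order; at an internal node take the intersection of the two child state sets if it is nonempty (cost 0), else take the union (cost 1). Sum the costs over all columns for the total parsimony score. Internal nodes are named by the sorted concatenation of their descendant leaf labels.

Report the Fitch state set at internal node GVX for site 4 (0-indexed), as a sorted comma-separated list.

site 0, node GV: G={T} ∪ V={C} → {C,T} (+1)
site 0, node GVX: GV={C,T} ∩ X={C} → {C} (+0)
site 0, node HS: H={C} ∩ S={C} → {C} (+0)
site 0, node HRS: HS={C} ∪ R={G} → {C,G} (+1)
site 0, node HRSZ: HRS={C,G} ∩ Z={G} → {G} (+0)
site 0, node GHRSVXZ: GVX={C} ∪ HRSZ={G} → {C,G} (+1)
site 1, node GV: G={G} ∪ V={C} → {C,G} (+1)
site 1, node GVX: GV={C,G} ∪ X={T} → {C,G,T} (+1)
site 1, node HS: H={G} ∩ S={G} → {G} (+0)
site 1, node HRS: HS={G} ∩ R={G} → {G} (+0)
site 1, node HRSZ: HRS={G} ∪ Z={C} → {C,G} (+1)
site 1, node GHRSVXZ: GVX={C,G,T} ∩ HRSZ={C,G} → {C,G} (+0)
site 2, node GV: G={T} ∩ V={T} → {T} (+0)
site 2, node GVX: GV={T} ∪ X={C} → {C,T} (+1)
site 2, node HS: H={G} ∩ S={G} → {G} (+0)
site 2, node HRS: HS={G} ∪ R={A} → {A,G} (+1)
site 2, node HRSZ: HRS={A,G} ∪ Z={T} → {A,G,T} (+1)
site 2, node GHRSVXZ: GVX={C,T} ∩ HRSZ={A,G,T} → {T} (+0)
site 3, node GV: G={C} ∪ V={A} → {A,C} (+1)
site 3, node GVX: GV={A,C} ∩ X={C} → {C} (+0)
site 3, node HS: H={C} ∪ S={A} → {A,C} (+1)
site 3, node HRS: HS={A,C} ∩ R={C} → {C} (+0)
site 3, node HRSZ: HRS={C} ∪ Z={A} → {A,C} (+1)
site 3, node GHRSVXZ: GVX={C} ∩ HRSZ={A,C} → {C} (+0)
site 4, node GV: G={T} ∩ V={T} → {T} (+0)
site 4, node GVX: GV={T} ∩ X={T} → {T} (+0)
site 4, node HS: H={A} ∩ S={A} → {A} (+0)
site 4, node HRS: HS={A} ∪ R={C} → {A,C} (+1)
site 4, node HRSZ: HRS={A,C} ∪ Z={T} → {A,C,T} (+1)
site 4, node GHRSVXZ: GVX={T} ∩ HRSZ={A,C,T} → {T} (+0)
site 5, node GV: G={T} ∩ V={T} → {T} (+0)
site 5, node GVX: GV={T} ∪ X={G} → {G,T} (+1)
site 5, node HS: H={A} ∪ S={G} → {A,G} (+1)
site 5, node HRS: HS={A,G} ∩ R={A} → {A} (+0)
site 5, node HRSZ: HRS={A} ∪ Z={T} → {A,T} (+1)
site 5, node GHRSVXZ: GVX={G,T} ∩ HRSZ={A,T} → {T} (+0)
site 6, node GV: G={C} ∪ V={G} → {C,G} (+1)
site 6, node GVX: GV={C,G} ∩ X={C} → {C} (+0)
site 6, node HS: H={G} ∪ S={T} → {G,T} (+1)
site 6, node HRS: HS={G,T} ∩ R={G} → {G} (+0)
site 6, node HRSZ: HRS={G} ∩ Z={G} → {G} (+0)
site 6, node GHRSVXZ: GVX={C} ∪ HRSZ={G} → {C,G} (+1)
site 7, node GV: G={A} ∪ V={C} → {A,C} (+1)
site 7, node GVX: GV={A,C} ∪ X={T} → {A,C,T} (+1)
site 7, node HS: H={A} ∪ S={C} → {A,C} (+1)
site 7, node HRS: HS={A,C} ∪ R={G} → {A,C,G} (+1)
site 7, node HRSZ: HRS={A,C,G} ∩ Z={C} → {C} (+0)
site 7, node GHRSVXZ: GVX={A,C,T} ∩ HRSZ={C} → {C} (+0)
per-site changes: [3, 3, 3, 3, 2, 3, 3, 4]; total = 24

T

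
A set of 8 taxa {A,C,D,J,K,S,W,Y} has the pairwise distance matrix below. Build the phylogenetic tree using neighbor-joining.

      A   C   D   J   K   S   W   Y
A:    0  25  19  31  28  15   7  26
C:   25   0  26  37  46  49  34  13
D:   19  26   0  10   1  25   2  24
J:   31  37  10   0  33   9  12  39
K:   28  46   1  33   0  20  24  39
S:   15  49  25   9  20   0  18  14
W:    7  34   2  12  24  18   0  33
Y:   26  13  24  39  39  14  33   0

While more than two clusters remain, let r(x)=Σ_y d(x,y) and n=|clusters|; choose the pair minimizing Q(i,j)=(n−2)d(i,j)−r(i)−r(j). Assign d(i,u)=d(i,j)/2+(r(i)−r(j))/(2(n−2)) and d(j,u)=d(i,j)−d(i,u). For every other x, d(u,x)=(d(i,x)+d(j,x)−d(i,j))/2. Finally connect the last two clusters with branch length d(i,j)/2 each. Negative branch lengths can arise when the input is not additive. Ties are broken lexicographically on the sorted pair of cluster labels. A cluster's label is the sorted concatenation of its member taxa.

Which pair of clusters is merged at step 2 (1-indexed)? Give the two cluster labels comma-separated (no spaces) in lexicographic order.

D,K

iteration 1: select C,Y (d=13, Q=-340); attach at lengths (10, 3); label the merged cluster CY
  updated: d(A,CY)=19, d(CY,D)=37/2, d(CY,J)=63/2, d(CY,K)=36, d(CY,S)=25, d(CY,W)=27
iteration 2: select D,K (d=1, Q=-425/2); attach at lengths (-123/20, 143/20); label the merged cluster DK
  updated: d(A,DK)=23, d(CY,DK)=107/4, d(DK,J)=21, d(DK,S)=22, d(DK,W)=25/2
iteration 3: select J,S (d=9, Q=-315/2); attach at lengths (103/16, 41/16); label the merged cluster JS
  updated: d(A,JS)=37/2, d(CY,JS)=95/4, d(DK,JS)=17, d(JS,W)=21/2
iteration 4: select A,CY (d=19, Q=-107); attach at lengths (14/3, 43/3); label the merged cluster ACY
  updated: d(ACY,DK)=123/8, d(ACY,JS)=93/8, d(ACY,W)=15/2
iteration 5: select ACY,JS (d=93/8, Q=-403/8); attach at lengths (149/32, 223/32); label the merged cluster ACJSY
  updated: d(ACJSY,DK)=83/8, d(ACJSY,W)=51/16
iteration 6: select ACJSY,DK (d=83/8, Q=-417/16); attach at lengths (17/32, 315/32); label the merged cluster ACDJKSY
  updated: d(ACDJKSY,W)=85/32
iteration 7: select ACDJKSY,W (d=85/32); attach at lengths (85/64, 85/64); label the merged cluster ACDJKSWY
final tree: ((((A:14/3,(C:10,Y:3):43/3):149/32,(J:103/16,S:41/16):223/32):17/32,(D:-123/20,K:143/20):315/32):85/64,W:85/64)
total length: 2133/32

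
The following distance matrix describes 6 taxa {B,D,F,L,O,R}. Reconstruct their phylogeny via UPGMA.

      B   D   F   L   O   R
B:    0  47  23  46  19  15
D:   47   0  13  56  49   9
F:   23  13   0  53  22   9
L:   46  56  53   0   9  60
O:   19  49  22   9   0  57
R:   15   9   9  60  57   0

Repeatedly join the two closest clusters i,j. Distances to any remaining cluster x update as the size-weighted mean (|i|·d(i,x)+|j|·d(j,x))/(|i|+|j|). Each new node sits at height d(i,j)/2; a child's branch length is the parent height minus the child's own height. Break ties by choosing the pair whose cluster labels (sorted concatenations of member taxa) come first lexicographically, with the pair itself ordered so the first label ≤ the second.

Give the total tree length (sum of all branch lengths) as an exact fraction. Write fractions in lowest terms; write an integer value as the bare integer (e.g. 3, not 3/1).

step 1: merge (D,R) at d=9; branch lengths D→9/2, R→9/2; new cluster DR
  updated: d(B,DR)=31, d(DR,F)=11, d(DR,L)=58, d(DR,O)=53
step 2: merge (L,O) at d=9; branch lengths L→9/2, O→9/2; new cluster LO
  updated: d(B,LO)=65/2, d(DR,LO)=111/2, d(F,LO)=75/2
step 3: merge (DR,F) at d=11; branch lengths DR→1, F→11/2; new cluster DFR
  updated: d(B,DFR)=85/3, d(DFR,LO)=99/2
step 4: merge (B,DFR) at d=85/3; branch lengths B→85/6, DFR→26/3; new cluster BDFR
  updated: d(BDFR,LO)=181/4
step 5: merge (BDFR,LO) at d=181/4; branch lengths BDFR→203/24, LO→145/8; new cluster BDFLOR
final tree: ((B:85/6,((D:9/2,R:9/2):1,F:11/2):26/3):203/24,(L:9/2,O:9/2):145/8)
total length: 887/12

887/12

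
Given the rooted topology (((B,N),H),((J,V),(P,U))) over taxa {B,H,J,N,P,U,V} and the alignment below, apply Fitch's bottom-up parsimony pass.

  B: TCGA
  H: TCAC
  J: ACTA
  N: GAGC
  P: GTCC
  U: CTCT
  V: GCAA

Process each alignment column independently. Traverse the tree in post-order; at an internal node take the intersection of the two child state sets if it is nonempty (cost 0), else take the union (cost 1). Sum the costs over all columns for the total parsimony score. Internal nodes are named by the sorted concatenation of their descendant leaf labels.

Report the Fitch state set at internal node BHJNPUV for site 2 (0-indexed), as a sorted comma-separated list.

BN@0: {T} ∪ {G} = {G,T} (union, +1)
BHN@0: {G,T} ∩ {T} = {T} (intersection, +0)
JV@0: {A} ∪ {G} = {A,G} (union, +1)
PU@0: {G} ∪ {C} = {C,G} (union, +1)
JPUV@0: {A,G} ∩ {C,G} = {G} (intersection, +0)
BHJNPUV@0: {T} ∪ {G} = {G,T} (union, +1)
BN@1: {C} ∪ {A} = {A,C} (union, +1)
BHN@1: {A,C} ∩ {C} = {C} (intersection, +0)
JV@1: {C} ∩ {C} = {C} (intersection, +0)
PU@1: {T} ∩ {T} = {T} (intersection, +0)
JPUV@1: {C} ∪ {T} = {C,T} (union, +1)
BHJNPUV@1: {C} ∩ {C,T} = {C} (intersection, +0)
BN@2: {G} ∩ {G} = {G} (intersection, +0)
BHN@2: {G} ∪ {A} = {A,G} (union, +1)
JV@2: {T} ∪ {A} = {A,T} (union, +1)
PU@2: {C} ∩ {C} = {C} (intersection, +0)
JPUV@2: {A,T} ∪ {C} = {A,C,T} (union, +1)
BHJNPUV@2: {A,G} ∩ {A,C,T} = {A} (intersection, +0)
BN@3: {A} ∪ {C} = {A,C} (union, +1)
BHN@3: {A,C} ∩ {C} = {C} (intersection, +0)
JV@3: {A} ∩ {A} = {A} (intersection, +0)
PU@3: {C} ∪ {T} = {C,T} (union, +1)
JPUV@3: {A} ∪ {C,T} = {A,C,T} (union, +1)
BHJNPUV@3: {C} ∩ {A,C,T} = {C} (intersection, +0)
per-site changes: [4, 2, 3, 3]; total = 12

A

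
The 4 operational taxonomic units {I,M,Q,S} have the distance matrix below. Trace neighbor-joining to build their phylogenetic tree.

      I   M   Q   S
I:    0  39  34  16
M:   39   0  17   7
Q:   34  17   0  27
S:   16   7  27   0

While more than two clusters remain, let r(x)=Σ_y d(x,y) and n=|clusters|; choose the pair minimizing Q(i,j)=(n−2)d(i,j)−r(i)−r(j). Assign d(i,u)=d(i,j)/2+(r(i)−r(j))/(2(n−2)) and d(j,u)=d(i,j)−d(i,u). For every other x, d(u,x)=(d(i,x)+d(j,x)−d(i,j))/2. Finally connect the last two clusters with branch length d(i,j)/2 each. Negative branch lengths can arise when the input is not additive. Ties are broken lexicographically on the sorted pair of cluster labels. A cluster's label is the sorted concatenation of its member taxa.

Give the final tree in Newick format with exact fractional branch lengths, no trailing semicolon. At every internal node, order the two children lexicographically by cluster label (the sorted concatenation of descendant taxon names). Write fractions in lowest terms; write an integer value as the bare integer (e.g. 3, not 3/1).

iteration 1: select I,S (d=16, Q=-107); attach at lengths (71/4, -7/4); label the merged cluster IS
  updated: d(IS,M)=15, d(IS,Q)=45/2
iteration 2: select IS,M (d=15, Q=-109/2); attach at lengths (41/4, 19/4); label the merged cluster IMS
  updated: d(IMS,Q)=49/4
iteration 3: select IMS,Q (d=49/4); attach at lengths (49/8, 49/8); label the merged cluster IMQS
final tree: (((I:71/4,S:-7/4):41/4,M:19/4):49/8,Q:49/8)
total length: 173/4

(((I:71/4,S:-7/4):41/4,M:19/4):49/8,Q:49/8)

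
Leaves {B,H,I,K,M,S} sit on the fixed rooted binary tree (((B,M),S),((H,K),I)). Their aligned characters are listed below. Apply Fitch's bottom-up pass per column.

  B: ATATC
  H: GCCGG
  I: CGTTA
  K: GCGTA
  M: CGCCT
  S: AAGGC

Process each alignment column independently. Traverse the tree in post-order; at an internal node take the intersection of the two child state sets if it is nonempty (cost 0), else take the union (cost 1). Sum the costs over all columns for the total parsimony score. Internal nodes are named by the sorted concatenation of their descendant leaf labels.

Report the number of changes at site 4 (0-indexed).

3

BM@0: {A} ∪ {C} = {A,C} (union, +1)
BMS@0: {A,C} ∩ {A} = {A} (intersection, +0)
HK@0: {G} ∩ {G} = {G} (intersection, +0)
HIK@0: {G} ∪ {C} = {C,G} (union, +1)
BHIKMS@0: {A} ∪ {C,G} = {A,C,G} (union, +1)
BM@1: {T} ∪ {G} = {G,T} (union, +1)
BMS@1: {G,T} ∪ {A} = {A,G,T} (union, +1)
HK@1: {C} ∩ {C} = {C} (intersection, +0)
HIK@1: {C} ∪ {G} = {C,G} (union, +1)
BHIKMS@1: {A,G,T} ∩ {C,G} = {G} (intersection, +0)
BM@2: {A} ∪ {C} = {A,C} (union, +1)
BMS@2: {A,C} ∪ {G} = {A,C,G} (union, +1)
HK@2: {C} ∪ {G} = {C,G} (union, +1)
HIK@2: {C,G} ∪ {T} = {C,G,T} (union, +1)
BHIKMS@2: {A,C,G} ∩ {C,G,T} = {C,G} (intersection, +0)
BM@3: {T} ∪ {C} = {C,T} (union, +1)
BMS@3: {C,T} ∪ {G} = {C,G,T} (union, +1)
HK@3: {G} ∪ {T} = {G,T} (union, +1)
HIK@3: {G,T} ∩ {T} = {T} (intersection, +0)
BHIKMS@3: {C,G,T} ∩ {T} = {T} (intersection, +0)
BM@4: {C} ∪ {T} = {C,T} (union, +1)
BMS@4: {C,T} ∩ {C} = {C} (intersection, +0)
HK@4: {G} ∪ {A} = {A,G} (union, +1)
HIK@4: {A,G} ∩ {A} = {A} (intersection, +0)
BHIKMS@4: {C} ∪ {A} = {A,C} (union, +1)
per-site changes: [3, 3, 4, 3, 3]; total = 16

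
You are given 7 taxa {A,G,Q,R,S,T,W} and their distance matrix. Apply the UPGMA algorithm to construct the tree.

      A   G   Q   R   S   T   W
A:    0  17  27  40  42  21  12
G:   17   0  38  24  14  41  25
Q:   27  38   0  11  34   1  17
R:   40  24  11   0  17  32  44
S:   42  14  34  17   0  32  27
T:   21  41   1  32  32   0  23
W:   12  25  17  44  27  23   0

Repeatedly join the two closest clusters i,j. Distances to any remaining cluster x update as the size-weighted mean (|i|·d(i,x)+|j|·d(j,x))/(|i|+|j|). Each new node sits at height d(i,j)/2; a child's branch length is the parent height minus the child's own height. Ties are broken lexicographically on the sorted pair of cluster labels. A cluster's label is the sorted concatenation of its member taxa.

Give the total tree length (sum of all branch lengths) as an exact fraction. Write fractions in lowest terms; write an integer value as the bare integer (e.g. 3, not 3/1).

1. join Q+T (d=1) ⇒ QT; edges |Q|=1/2, |T|=1/2
  updated: d(A,QT)=24, d(G,QT)=79/2, d(QT,R)=43/2, d(QT,S)=33, d(QT,W)=20
2. join A+W (d=12) ⇒ AW; edges |A|=6, |W|=6
  updated: d(AW,G)=21, d(AW,QT)=22, d(AW,R)=42, d(AW,S)=69/2
3. join G+S (d=14) ⇒ GS; edges |G|=7, |S|=7
  updated: d(AW,GS)=111/4, d(GS,QT)=145/4, d(GS,R)=41/2
4. join GS+R (d=41/2) ⇒ GRS; edges |GS|=13/4, |R|=41/4
  updated: d(AW,GRS)=65/2, d(GRS,QT)=94/3
5. join AW+QT (d=22) ⇒ AQTW; edges |AW|=5, |QT|=21/2
  updated: d(AQTW,GRS)=383/12
6. join AQTW+GRS (d=383/12) ⇒ AGQRSTW; edges |AQTW|=119/24, |GRS|=137/24
final tree: (((A:6,W:6):5,(Q:1/2,T:1/2):21/2):119/24,((G:7,S:7):13/4,R:41/4):137/24)
total length: 200/3

200/3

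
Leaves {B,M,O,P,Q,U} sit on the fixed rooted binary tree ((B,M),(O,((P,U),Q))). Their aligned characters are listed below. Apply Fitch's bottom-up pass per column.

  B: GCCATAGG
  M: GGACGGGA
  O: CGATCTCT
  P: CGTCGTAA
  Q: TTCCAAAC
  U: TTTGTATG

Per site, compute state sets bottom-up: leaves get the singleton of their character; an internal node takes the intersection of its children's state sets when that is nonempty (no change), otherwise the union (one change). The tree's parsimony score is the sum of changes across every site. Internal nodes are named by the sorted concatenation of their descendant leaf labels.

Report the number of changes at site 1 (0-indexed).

3

[col 0] BM: children B:{G}, M:{G} ∩→ {G}; cost 0
[col 0] PU: children P:{C}, U:{T} ∪→ {C,T}; cost 1
[col 0] PQU: children PU:{C,T}, Q:{T} ∩→ {T}; cost 0
[col 0] OPQU: children O:{C}, PQU:{T} ∪→ {C,T}; cost 1
[col 0] BMOPQU: children BM:{G}, OPQU:{C,T} ∪→ {C,G,T}; cost 1
[col 1] BM: children B:{C}, M:{G} ∪→ {C,G}; cost 1
[col 1] PU: children P:{G}, U:{T} ∪→ {G,T}; cost 1
[col 1] PQU: children PU:{G,T}, Q:{T} ∩→ {T}; cost 0
[col 1] OPQU: children O:{G}, PQU:{T} ∪→ {G,T}; cost 1
[col 1] BMOPQU: children BM:{C,G}, OPQU:{G,T} ∩→ {G}; cost 0
[col 2] BM: children B:{C}, M:{A} ∪→ {A,C}; cost 1
[col 2] PU: children P:{T}, U:{T} ∩→ {T}; cost 0
[col 2] PQU: children PU:{T}, Q:{C} ∪→ {C,T}; cost 1
[col 2] OPQU: children O:{A}, PQU:{C,T} ∪→ {A,C,T}; cost 1
[col 2] BMOPQU: children BM:{A,C}, OPQU:{A,C,T} ∩→ {A,C}; cost 0
[col 3] BM: children B:{A}, M:{C} ∪→ {A,C}; cost 1
[col 3] PU: children P:{C}, U:{G} ∪→ {C,G}; cost 1
[col 3] PQU: children PU:{C,G}, Q:{C} ∩→ {C}; cost 0
[col 3] OPQU: children O:{T}, PQU:{C} ∪→ {C,T}; cost 1
[col 3] BMOPQU: children BM:{A,C}, OPQU:{C,T} ∩→ {C}; cost 0
[col 4] BM: children B:{T}, M:{G} ∪→ {G,T}; cost 1
[col 4] PU: children P:{G}, U:{T} ∪→ {G,T}; cost 1
[col 4] PQU: children PU:{G,T}, Q:{A} ∪→ {A,G,T}; cost 1
[col 4] OPQU: children O:{C}, PQU:{A,G,T} ∪→ {A,C,G,T}; cost 1
[col 4] BMOPQU: children BM:{G,T}, OPQU:{A,C,G,T} ∩→ {G,T}; cost 0
[col 5] BM: children B:{A}, M:{G} ∪→ {A,G}; cost 1
[col 5] PU: children P:{T}, U:{A} ∪→ {A,T}; cost 1
[col 5] PQU: children PU:{A,T}, Q:{A} ∩→ {A}; cost 0
[col 5] OPQU: children O:{T}, PQU:{A} ∪→ {A,T}; cost 1
[col 5] BMOPQU: children BM:{A,G}, OPQU:{A,T} ∩→ {A}; cost 0
[col 6] BM: children B:{G}, M:{G} ∩→ {G}; cost 0
[col 6] PU: children P:{A}, U:{T} ∪→ {A,T}; cost 1
[col 6] PQU: children PU:{A,T}, Q:{A} ∩→ {A}; cost 0
[col 6] OPQU: children O:{C}, PQU:{A} ∪→ {A,C}; cost 1
[col 6] BMOPQU: children BM:{G}, OPQU:{A,C} ∪→ {A,C,G}; cost 1
[col 7] BM: children B:{G}, M:{A} ∪→ {A,G}; cost 1
[col 7] PU: children P:{A}, U:{G} ∪→ {A,G}; cost 1
[col 7] PQU: children PU:{A,G}, Q:{C} ∪→ {A,C,G}; cost 1
[col 7] OPQU: children O:{T}, PQU:{A,C,G} ∪→ {A,C,G,T}; cost 1
[col 7] BMOPQU: children BM:{A,G}, OPQU:{A,C,G,T} ∩→ {A,G}; cost 0
per-site changes: [3, 3, 3, 3, 4, 3, 3, 4]; total = 26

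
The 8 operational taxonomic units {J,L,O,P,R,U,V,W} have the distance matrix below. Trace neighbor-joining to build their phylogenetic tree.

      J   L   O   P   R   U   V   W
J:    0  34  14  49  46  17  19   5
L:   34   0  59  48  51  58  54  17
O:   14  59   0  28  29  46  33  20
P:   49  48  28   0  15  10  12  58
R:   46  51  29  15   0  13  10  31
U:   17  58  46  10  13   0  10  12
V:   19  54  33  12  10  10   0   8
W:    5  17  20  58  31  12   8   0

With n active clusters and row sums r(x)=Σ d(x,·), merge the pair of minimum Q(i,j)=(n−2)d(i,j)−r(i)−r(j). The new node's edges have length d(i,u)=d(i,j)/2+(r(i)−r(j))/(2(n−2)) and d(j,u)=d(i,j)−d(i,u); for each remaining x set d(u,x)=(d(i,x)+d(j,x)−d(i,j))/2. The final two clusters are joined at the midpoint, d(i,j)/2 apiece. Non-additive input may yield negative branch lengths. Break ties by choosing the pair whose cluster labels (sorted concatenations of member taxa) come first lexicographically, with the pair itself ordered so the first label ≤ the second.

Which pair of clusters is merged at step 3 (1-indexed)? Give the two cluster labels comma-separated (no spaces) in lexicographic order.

iteration 1: select L,W (d=17, Q=-370); attach at lengths (68/3, -17/3); label the merged cluster LW
  updated: d(J,LW)=11, d(LW,O)=31, d(LW,P)=89/2, d(LW,R)=65/2, d(LW,U)=53/2, d(LW,V)=45/2
iteration 2: select J,LW (d=11, Q=-269); attach at lengths (43/10, 67/10); label the merged cluster JLW
  updated: d(JLW,O)=17, d(JLW,P)=165/4, d(JLW,R)=135/4, d(JLW,U)=65/4, d(JLW,V)=61/4
iteration 3: select JLW,O (d=17, Q=-417/2); attach at lengths (77/16, 195/16); label the merged cluster JLOW
  updated: d(JLOW,P)=209/8, d(JLOW,R)=183/8, d(JLOW,U)=181/8, d(JLOW,V)=125/8
iteration 4: select P,U (d=10, Q=-355/4); attach at lengths (25/4, 15/4); label the merged cluster PU
  updated: d(JLOW,PU)=155/8, d(PU,R)=9, d(PU,V)=6
iteration 5: select JLOW,V (d=125/8, Q=-233/4); attach at lengths (115/8, 5/4); label the merged cluster JLOVW
  updated: d(JLOVW,PU)=39/8, d(JLOVW,R)=69/8
iteration 6: select JLOVW,PU (d=39/8, Q=-45/2); attach at lengths (9/4, 21/8); label the merged cluster JLOPUVW
  updated: d(JLOPUVW,R)=51/8
iteration 7: select JLOPUVW,R (d=51/8); attach at lengths (51/16, 51/16); label the merged cluster JLOPRUVW
final tree: (((((J:43/10,(L:68/3,W:-17/3):67/10):77/16,O:195/16):115/8,V:5/4):9/4,(P:25/4,U:15/4):21/8):51/16,R:51/16)
total length: 655/8

JLW,O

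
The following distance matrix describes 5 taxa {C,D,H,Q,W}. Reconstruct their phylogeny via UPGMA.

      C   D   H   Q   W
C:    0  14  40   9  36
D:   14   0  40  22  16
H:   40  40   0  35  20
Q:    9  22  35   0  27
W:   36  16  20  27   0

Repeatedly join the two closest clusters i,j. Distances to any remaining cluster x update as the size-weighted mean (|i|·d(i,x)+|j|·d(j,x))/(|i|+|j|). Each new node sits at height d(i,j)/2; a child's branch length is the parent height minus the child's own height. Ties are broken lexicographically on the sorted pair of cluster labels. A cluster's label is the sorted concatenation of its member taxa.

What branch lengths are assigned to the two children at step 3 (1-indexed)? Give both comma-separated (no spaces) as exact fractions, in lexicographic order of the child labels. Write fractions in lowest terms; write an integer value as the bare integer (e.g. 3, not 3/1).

iteration 1: select C,Q (d=9); attach at lengths (9/2, 9/2); label the merged cluster CQ
  updated: d(CQ,D)=18, d(CQ,H)=75/2, d(CQ,W)=63/2
iteration 2: select D,W (d=16); attach at lengths (8, 8); label the merged cluster DW
  updated: d(CQ,DW)=99/4, d(DW,H)=30
iteration 3: select CQ,DW (d=99/4); attach at lengths (63/8, 35/8); label the merged cluster CDQW
  updated: d(CDQW,H)=135/4
iteration 4: select CDQW,H (d=135/4); attach at lengths (9/2, 135/8); label the merged cluster CDHQW
final tree: (((C:9/2,Q:9/2):63/8,(D:8,W:8):35/8):9/2,H:135/8)
total length: 469/8

63/8,35/8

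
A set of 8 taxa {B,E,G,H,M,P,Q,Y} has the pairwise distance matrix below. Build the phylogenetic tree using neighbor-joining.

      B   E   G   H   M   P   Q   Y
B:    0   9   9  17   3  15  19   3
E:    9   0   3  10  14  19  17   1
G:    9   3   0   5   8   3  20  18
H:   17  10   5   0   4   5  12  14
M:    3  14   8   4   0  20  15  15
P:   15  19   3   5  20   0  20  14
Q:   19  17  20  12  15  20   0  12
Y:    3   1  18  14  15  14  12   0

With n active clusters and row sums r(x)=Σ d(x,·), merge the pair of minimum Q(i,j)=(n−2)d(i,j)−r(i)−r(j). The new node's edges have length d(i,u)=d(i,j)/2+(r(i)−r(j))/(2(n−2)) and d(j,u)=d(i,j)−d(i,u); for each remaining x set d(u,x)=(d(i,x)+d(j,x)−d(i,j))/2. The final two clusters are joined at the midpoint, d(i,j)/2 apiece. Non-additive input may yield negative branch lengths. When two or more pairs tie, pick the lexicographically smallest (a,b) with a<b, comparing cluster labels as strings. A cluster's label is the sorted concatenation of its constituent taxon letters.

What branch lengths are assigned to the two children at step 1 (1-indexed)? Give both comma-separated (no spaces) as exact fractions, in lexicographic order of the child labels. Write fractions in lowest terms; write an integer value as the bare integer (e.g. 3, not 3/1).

1/6,5/6

step 1: merge (E,Y) at d=1, Q=-144; branch lengths E→1/6, Y→5/6; new cluster EY
  updated: d(B,EY)=11/2, d(EY,G)=10, d(EY,H)=23/2, d(EY,M)=14, d(EY,P)=16, d(EY,Q)=14
step 2: merge (G,P) at d=3, Q=-119; branch lengths G→-9/10, P→39/10; new cluster GP
  updated: d(B,GP)=21/2, d(EY,GP)=23/2, d(GP,H)=7/2, d(GP,M)=25/2, d(GP,Q)=37/2
step 3: merge (B,M) at d=3, Q=-183/2; branch lengths B→37/16, M→11/16; new cluster BM
  updated: d(BM,EY)=33/4, d(BM,GP)=10, d(BM,H)=9, d(BM,Q)=31/2
step 4: merge (GP,H) at d=7/2, Q=-69; branch lengths GP→3, H→1/2; new cluster GHP
  updated: d(BM,GHP)=31/4, d(EY,GHP)=39/4, d(GHP,Q)=27/2
step 5: merge (BM,EY) at d=33/4, Q=-47; branch lengths BM→4, EY→17/4; new cluster BEMY
  updated: d(BEMY,GHP)=37/8, d(BEMY,Q)=85/8
step 6: merge (BEMY,GHP) at d=37/8, Q=-115/4; branch lengths BEMY→7/8, GHP→15/4; new cluster BEGHMPY
  updated: d(BEGHMPY,Q)=39/4
step 7: merge (BEGHMPY,Q) at d=39/4; branch lengths BEGHMPY→39/8, Q→39/8; new cluster BEGHMPQY
final tree: ((((B:37/16,M:11/16):4,(E:1/6,Y:5/6):17/4):7/8,((G:-9/10,P:39/10):3,H:1/2):15/4):39/8,Q:39/8)
total length: 265/8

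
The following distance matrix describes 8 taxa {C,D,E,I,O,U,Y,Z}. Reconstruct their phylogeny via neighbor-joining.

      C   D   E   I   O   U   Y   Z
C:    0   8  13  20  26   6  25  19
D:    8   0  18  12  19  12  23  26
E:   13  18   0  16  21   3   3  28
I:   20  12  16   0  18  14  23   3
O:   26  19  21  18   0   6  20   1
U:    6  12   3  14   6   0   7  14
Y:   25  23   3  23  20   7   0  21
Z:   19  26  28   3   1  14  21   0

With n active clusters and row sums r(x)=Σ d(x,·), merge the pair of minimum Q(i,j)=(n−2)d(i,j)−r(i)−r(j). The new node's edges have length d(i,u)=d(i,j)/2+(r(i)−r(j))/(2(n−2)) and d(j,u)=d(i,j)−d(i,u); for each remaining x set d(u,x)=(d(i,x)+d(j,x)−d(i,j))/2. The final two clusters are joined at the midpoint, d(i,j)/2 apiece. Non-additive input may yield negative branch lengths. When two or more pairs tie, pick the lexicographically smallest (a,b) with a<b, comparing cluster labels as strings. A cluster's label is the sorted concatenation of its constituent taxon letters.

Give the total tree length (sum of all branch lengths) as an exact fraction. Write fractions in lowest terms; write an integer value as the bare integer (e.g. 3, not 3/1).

step 1: merge (O,Z) at d=1, Q=-217; branch lengths O→5/12, Z→7/12; new cluster OZ
  updated: d(C,OZ)=22, d(D,OZ)=22, d(E,OZ)=24, d(I,OZ)=10, d(OZ,U)=19/2, d(OZ,Y)=20
step 2: merge (E,Y) at d=3, Q=-163; branch lengths E→-9/10, Y→39/10; new cluster EY
  updated: d(C,EY)=35/2, d(D,EY)=19, d(EY,I)=18, d(EY,OZ)=41/2, d(EY,U)=7/2
step 3: merge (I,OZ) at d=10, Q=-118; branch lengths I→15/4, OZ→25/4; new cluster IOZ
  updated: d(C,IOZ)=16, d(D,IOZ)=12, d(EY,IOZ)=57/4, d(IOZ,U)=27/4
step 4: merge (C,D) at d=8, Q=-149/2; branch lengths C→41/12, D→55/12; new cluster CD
  updated: d(CD,EY)=57/4, d(CD,IOZ)=10, d(CD,U)=5
step 5: merge (CD,IOZ) at d=10, Q=-161/4; branch lengths CD→73/16, IOZ→87/16; new cluster CDIOZ
  updated: d(CDIOZ,EY)=37/4, d(CDIOZ,U)=7/8
step 6: merge (CDIOZ,EY) at d=37/4, Q=-109/8; branch lengths CDIOZ→53/16, EY→95/16; new cluster CDEIOYZ
  updated: d(CDEIOYZ,U)=-39/16
step 7: merge (CDEIOYZ,U) at d=-39/16; branch lengths CDEIOYZ→-39/32, U→-39/32; new cluster CDEIOUYZ
final tree: ((((C:41/12,D:55/12):73/16,(I:15/4,(O:5/12,Z:7/12):25/4):87/16):53/16,(E:-9/10,Y:39/10):95/16):-39/32,U:-39/32)
total length: 621/16

621/16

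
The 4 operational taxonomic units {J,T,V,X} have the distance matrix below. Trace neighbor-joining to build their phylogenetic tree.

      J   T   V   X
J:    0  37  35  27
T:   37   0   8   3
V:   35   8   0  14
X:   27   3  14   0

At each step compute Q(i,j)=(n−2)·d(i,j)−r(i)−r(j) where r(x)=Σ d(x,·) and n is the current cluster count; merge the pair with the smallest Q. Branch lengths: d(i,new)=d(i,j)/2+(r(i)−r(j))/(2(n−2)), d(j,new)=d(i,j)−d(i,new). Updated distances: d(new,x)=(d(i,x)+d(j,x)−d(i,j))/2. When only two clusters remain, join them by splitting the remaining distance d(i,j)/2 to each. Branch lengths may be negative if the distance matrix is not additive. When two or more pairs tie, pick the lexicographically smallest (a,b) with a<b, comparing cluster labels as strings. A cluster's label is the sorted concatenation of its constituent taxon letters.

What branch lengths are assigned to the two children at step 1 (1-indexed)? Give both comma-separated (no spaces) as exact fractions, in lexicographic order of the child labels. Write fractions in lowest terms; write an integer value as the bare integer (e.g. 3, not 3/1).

1. join J+X (d=27, Q=-89) ⇒ JX; edges |J|=109/4, |X|=-1/4
  updated: d(JX,T)=13/2, d(JX,V)=11
2. join JX+T (d=13/2, Q=-51/2) ⇒ JTX; edges |JX|=19/4, |T|=7/4
  updated: d(JTX,V)=25/4
3. join JTX+V (d=25/4) ⇒ JTVX; edges |JTX|=25/8, |V|=25/8
final tree: (((J:109/4,X:-1/4):19/4,T:7/4):25/8,V:25/8)
total length: 159/4

109/4,-1/4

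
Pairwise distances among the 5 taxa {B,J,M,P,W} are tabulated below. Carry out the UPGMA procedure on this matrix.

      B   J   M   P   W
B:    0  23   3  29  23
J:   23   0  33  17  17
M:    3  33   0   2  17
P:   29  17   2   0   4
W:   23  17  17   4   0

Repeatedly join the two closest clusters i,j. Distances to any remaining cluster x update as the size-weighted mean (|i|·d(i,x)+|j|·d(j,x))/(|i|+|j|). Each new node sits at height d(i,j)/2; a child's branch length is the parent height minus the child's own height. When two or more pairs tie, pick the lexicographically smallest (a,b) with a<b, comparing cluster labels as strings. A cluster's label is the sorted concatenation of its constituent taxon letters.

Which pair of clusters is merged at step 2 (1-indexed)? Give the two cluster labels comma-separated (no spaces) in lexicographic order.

MP,W

step 1: merge (M,P) at d=2; branch lengths M→1, P→1; new cluster MP
  updated: d(B,MP)=16, d(J,MP)=25, d(MP,W)=21/2
step 2: merge (MP,W) at d=21/2; branch lengths MP→17/4, W→21/4; new cluster MPW
  updated: d(B,MPW)=55/3, d(J,MPW)=67/3
step 3: merge (B,MPW) at d=55/3; branch lengths B→55/6, MPW→47/12; new cluster BMPW
  updated: d(BMPW,J)=45/2
step 4: merge (BMPW,J) at d=45/2; branch lengths BMPW→25/12, J→45/4; new cluster BJMPW
final tree: ((B:55/6,((M:1,P:1):17/4,W:21/4):47/12):25/12,J:45/4)
total length: 455/12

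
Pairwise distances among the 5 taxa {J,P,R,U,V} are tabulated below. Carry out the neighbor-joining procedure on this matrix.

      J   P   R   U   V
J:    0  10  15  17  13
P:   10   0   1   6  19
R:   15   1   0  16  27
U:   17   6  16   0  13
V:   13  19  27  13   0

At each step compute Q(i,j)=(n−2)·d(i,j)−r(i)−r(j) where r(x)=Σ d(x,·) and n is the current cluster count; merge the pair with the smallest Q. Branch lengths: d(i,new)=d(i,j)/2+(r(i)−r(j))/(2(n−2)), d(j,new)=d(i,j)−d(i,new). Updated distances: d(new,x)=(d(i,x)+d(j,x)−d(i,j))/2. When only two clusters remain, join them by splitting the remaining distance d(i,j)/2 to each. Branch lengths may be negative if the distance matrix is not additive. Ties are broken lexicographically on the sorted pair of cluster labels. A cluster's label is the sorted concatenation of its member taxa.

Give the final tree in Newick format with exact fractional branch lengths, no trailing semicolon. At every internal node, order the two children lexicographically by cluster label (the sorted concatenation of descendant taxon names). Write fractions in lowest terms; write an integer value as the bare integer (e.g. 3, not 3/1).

iteration 1: select P,R (d=1, Q=-92); attach at lengths (-10/3, 13/3); label the merged cluster PR
  updated: d(J,PR)=12, d(PR,U)=21/2, d(PR,V)=45/2
iteration 2: select J,V (d=13, Q=-129/2); attach at lengths (39/8, 65/8); label the merged cluster JV
  updated: d(JV,PR)=43/4, d(JV,U)=17/2
iteration 3: select JV,PR (d=43/4, Q=-119/4); attach at lengths (35/8, 51/8); label the merged cluster JPRV
  updated: d(JPRV,U)=33/8
iteration 4: select JPRV,U (d=33/8); attach at lengths (33/16, 33/16); label the merged cluster JPRUV
final tree: (((J:39/8,V:65/8):35/8,(P:-10/3,R:13/3):51/8):33/16,U:33/16)
total length: 231/8

(((J:39/8,V:65/8):35/8,(P:-10/3,R:13/3):51/8):33/16,U:33/16)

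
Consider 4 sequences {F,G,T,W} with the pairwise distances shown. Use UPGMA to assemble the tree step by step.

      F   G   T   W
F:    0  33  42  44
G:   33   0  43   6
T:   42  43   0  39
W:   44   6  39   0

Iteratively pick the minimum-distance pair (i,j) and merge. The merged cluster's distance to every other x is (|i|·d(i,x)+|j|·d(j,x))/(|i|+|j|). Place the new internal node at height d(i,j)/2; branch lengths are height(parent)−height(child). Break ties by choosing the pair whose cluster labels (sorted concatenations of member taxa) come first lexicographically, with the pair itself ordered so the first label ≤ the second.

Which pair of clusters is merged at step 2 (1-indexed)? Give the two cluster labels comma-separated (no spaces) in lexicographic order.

iteration 1: select G,W (d=6); attach at lengths (3, 3); label the merged cluster GW
  updated: d(F,GW)=77/2, d(GW,T)=41
iteration 2: select F,GW (d=77/2); attach at lengths (77/4, 65/4); label the merged cluster FGW
  updated: d(FGW,T)=124/3
iteration 3: select FGW,T (d=124/3); attach at lengths (17/12, 62/3); label the merged cluster FGTW
final tree: ((F:77/4,(G:3,W:3):65/4):17/12,T:62/3)
total length: 763/12

F,GW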